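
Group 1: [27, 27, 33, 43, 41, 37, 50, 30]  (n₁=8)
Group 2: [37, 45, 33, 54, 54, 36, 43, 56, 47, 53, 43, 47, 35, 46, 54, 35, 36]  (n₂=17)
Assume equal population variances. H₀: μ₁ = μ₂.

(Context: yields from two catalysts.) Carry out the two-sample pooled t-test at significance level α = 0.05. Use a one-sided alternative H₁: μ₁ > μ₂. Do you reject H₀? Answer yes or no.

reject H₀: no

x̄₁=36.000, s₁=8.264, n₁=8
x̄₂=44.353, s₂=7.937, n₂=17
s_p² = [7·8.264² + 16·7.937²]/23 = 64.6036
SE = √(s_p²·(1/8+1/17)) = 3.4461
t = (36.000−44.353)/3.4461 = -2.4239
df = 23
p-value (one-sided, H₁ greater) = 0.98819
At α=0.05: p ≥ α → fail to reject H₀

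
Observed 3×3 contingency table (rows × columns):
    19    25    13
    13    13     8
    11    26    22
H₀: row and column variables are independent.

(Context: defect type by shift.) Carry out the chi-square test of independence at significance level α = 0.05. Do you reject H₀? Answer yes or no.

reject H₀: no

Row totals [57, 34, 59], col totals [43, 64, 43], n=150
χ² = (19−16.34)²/16.34 + (25−24.32)²/24.32 + (13−16.34)²/16.34 + (13−9.75)²/9.75 + (13−14.51)²/14.51 + (8−9.75)²/9.75 + (11−16.91)²/16.91 + (26−25.17)²/25.17 + (22−16.91)²/16.91 = 6.3146
df = 4
p-value (upper-tail) = 0.17685
At α=0.05: p ≥ α → fail to reject H₀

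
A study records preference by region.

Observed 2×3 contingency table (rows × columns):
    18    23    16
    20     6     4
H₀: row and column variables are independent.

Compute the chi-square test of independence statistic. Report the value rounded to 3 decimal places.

test statistic = 9.839

Row totals [57, 30], col totals [38, 29, 20], n=87
χ² = (18−24.90)²/24.90 + (23−19.00)²/19.00 + (16−13.10)²/13.10 + (20−13.10)²/13.10 + (6−10.00)²/10.00 + (4−6.90)²/6.90 = 9.8391
df = 2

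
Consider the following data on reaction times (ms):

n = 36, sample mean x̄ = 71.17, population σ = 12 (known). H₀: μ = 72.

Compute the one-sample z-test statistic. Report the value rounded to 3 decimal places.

test statistic = -0.415

SE = σ/√n = 12/√36 = 2.0000
z = (x̄−μ₀)/SE = (71.17−72)/2.0000 = -0.4150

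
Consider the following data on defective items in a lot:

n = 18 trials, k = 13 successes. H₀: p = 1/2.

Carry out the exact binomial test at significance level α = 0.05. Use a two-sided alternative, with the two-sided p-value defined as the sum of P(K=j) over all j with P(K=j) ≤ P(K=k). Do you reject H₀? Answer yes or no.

reject H₀: no

Exact binomial: n=18, k=13, p₀=1/2=0.5000
P(X=j) = C(n,j)·p₀^j·(1−p₀)^(n−j); p = Σ P(X=j) over j with P(X=j) ≤ P(X=13)
p-value (two-sided) = 0.09625
At α=0.05: p ≥ α → fail to reject H₀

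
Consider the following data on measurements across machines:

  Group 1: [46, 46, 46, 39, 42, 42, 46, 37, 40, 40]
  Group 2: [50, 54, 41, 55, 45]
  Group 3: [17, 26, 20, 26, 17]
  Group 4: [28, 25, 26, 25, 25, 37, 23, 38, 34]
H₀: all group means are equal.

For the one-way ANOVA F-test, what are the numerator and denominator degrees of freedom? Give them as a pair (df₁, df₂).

k = 4 groups, N = 29 total
df = (k−1, N−k) = (4−1, 29−4) = (3, 25)

degrees of freedom = [3, 25]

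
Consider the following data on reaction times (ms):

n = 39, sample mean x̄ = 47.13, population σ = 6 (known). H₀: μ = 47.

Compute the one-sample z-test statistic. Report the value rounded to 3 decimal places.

SE = σ/√n = 6/√39 = 0.9608
z = (x̄−μ₀)/SE = (47.13−47)/0.9608 = 0.1353

test statistic = 0.135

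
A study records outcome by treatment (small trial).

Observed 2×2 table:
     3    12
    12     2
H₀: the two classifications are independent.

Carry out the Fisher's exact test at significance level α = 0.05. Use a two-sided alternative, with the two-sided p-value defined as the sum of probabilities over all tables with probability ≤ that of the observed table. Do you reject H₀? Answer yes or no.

Margins: r₁=15, r₂=14, c₁=15, c₂=14, n=29
p_obs = C(15,3)·C(14,12)/C(29,15); sum pmf over tables with pmf ≤ p_obs
p-value (two-sided) = 0.00068
At α=0.05: p < α → reject H₀

reject H₀: yes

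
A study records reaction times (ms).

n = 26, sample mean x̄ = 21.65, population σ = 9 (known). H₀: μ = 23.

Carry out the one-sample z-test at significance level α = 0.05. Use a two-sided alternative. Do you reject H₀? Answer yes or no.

SE = σ/√n = 9/√26 = 1.7650
z = (x̄−μ₀)/SE = (21.65−23)/1.7650 = -0.7649
p-value (two-sided) = 0.44436
At α=0.05: p ≥ α → fail to reject H₀

reject H₀: no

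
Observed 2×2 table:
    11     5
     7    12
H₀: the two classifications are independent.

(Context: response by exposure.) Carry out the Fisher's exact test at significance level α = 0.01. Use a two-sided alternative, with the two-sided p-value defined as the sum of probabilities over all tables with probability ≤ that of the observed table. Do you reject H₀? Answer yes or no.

reject H₀: no

Margins: r₁=16, r₂=19, c₁=18, c₂=17, n=35
p_obs = C(16,11)·C(19,7)/C(35,18); sum pmf over tables with pmf ≤ p_obs
p-value (two-sided) = 0.09222
At α=0.01: p ≥ α → fail to reject H₀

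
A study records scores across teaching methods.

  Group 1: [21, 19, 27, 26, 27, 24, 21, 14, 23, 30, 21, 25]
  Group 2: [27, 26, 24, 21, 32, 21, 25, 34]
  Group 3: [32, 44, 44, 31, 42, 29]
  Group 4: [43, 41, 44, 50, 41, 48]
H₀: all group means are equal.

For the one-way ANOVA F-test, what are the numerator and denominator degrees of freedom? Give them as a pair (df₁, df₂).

k = 4 groups, N = 32 total
df = (k−1, N−k) = (4−1, 32−4) = (3, 28)

degrees of freedom = [3, 28]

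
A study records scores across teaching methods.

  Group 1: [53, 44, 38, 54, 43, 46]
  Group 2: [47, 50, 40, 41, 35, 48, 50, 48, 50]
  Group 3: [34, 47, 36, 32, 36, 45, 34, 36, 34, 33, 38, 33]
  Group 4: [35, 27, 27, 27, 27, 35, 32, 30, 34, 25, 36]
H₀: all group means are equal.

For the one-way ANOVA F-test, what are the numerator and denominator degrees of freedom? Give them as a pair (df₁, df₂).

k = 4 groups, N = 38 total
df = (k−1, N−k) = (4−1, 38−4) = (3, 34)

degrees of freedom = [3, 34]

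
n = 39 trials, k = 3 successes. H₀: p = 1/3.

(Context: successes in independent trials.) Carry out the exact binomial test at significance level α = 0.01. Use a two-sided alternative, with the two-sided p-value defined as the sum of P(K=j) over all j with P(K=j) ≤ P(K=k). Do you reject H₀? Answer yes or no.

Exact binomial: n=39, k=3, p₀=1/3=0.3333
P(X=j) = C(n,j)·p₀^j·(1−p₀)^(n−j); p = Σ P(X=j) over j with P(X=j) ≤ P(X=3)
p-value (two-sided) = 0.00027
At α=0.01: p < α → reject H₀

reject H₀: yes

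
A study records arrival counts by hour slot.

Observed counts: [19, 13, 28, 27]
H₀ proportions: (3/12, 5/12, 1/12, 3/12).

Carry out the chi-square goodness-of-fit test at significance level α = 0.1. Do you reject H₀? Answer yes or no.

reject H₀: yes

n = 87; E_i = n·p_i = [21.75, 36.25, 7.25, 21.75]
χ² = (19−21.75)²/21.75 + (13−36.25)²/36.25 + (28−7.25)²/7.25 + (27−21.75)²/21.75 = 75.9149
df = 3
p-value (upper-tail) = 0.00000
At α=0.1: p < α → reject H₀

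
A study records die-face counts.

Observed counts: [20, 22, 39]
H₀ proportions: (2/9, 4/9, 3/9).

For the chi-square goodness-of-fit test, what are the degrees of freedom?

degrees of freedom = 2

df = k − 1 = 3 − 1 = 2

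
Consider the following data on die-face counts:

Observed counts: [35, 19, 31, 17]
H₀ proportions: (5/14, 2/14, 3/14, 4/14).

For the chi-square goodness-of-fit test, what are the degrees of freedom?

degrees of freedom = 3

df = k − 1 = 4 − 1 = 3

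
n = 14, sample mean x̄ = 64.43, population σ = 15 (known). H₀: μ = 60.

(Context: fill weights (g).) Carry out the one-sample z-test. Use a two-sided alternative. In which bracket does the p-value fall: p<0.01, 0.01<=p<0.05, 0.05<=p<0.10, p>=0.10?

p-value bracket: p>=0.10

SE = σ/√n = 15/√14 = 4.0089
z = (x̄−μ₀)/SE = (64.43−60)/4.0089 = 1.1050
p-value (two-sided) = 0.26914
→ bracket: p>=0.10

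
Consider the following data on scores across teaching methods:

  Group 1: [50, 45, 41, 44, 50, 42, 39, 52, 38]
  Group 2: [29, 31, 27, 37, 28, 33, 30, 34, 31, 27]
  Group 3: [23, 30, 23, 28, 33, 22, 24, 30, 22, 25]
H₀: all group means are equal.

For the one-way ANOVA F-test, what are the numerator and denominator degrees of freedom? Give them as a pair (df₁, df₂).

degrees of freedom = [2, 26]

k = 3 groups, N = 29 total
df = (k−1, N−k) = (3−1, 29−3) = (2, 26)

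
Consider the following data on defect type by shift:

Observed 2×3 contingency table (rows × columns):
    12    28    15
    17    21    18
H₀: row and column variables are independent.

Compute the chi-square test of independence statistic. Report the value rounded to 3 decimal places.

test statistic = 2.126

Row totals [55, 56], col totals [29, 49, 33], n=111
χ² = (12−14.37)²/14.37 + (28−24.28)²/24.28 + (15−16.35)²/16.35 + (17−14.63)²/14.63 + (21−24.72)²/24.72 + (18−16.65)²/16.65 = 2.1260
df = 2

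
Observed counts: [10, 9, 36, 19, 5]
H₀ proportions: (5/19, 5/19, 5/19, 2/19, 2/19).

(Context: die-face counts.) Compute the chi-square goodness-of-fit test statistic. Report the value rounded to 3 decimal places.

n = 79; E_i = n·p_i = [20.79, 20.79, 20.79, 8.32, 8.32]
χ² = (10−20.79)²/20.79 + (9−20.79)²/20.79 + (36−20.79)²/20.79 + (19−8.32)²/8.32 + (5−8.32)²/8.32 = 38.4633
df = 4

test statistic = 38.463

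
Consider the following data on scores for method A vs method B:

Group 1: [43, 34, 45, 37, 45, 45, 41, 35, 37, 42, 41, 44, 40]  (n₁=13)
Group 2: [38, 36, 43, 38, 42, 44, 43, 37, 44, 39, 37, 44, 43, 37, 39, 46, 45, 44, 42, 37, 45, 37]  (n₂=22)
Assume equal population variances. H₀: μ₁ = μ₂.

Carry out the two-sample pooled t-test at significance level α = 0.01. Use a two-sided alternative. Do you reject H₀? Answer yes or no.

reject H₀: no

x̄₁=40.692, s₁=3.860, n₁=13
x̄₂=40.909, s₂=3.365, n₂=22
s_p² = [12·3.860² + 21·3.365²]/33 = 12.6239
SE = √(s_p²·(1/13+1/22)) = 1.2429
t = (40.692−40.909)/1.2429 = -0.1744
df = 33
p-value (two-sided) = 0.86261
At α=0.01: p ≥ α → fail to reject H₀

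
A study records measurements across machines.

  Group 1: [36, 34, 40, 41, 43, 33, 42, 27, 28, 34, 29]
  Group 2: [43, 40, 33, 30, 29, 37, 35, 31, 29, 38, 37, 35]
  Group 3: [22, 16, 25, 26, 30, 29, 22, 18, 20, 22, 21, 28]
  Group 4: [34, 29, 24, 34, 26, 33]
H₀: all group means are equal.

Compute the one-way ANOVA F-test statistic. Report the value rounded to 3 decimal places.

Group means [35.18, 34.75, 23.25, 30.00], grand mean 30.805
SSB = Σnᵢ(x̄ᵢ−x̄)² = 1086.303; SSW = ΣΣ(x−x̄ᵢ)² = 858.136
MSB = 1086.303/3 = 362.1009; MSW = 858.136/37 = 23.1929
F = MSB/MSW = 15.6126
df = (3, 37)

test statistic = 15.613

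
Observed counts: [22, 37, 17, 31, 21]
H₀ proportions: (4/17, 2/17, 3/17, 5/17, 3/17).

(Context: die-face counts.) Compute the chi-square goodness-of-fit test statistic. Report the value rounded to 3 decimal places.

test statistic = 36.825

n = 128; E_i = n·p_i = [30.12, 15.06, 22.59, 37.65, 22.59]
χ² = (22−30.12)²/30.12 + (37−15.06)²/15.06 + (17−22.59)²/22.59 + (31−37.65)²/37.65 + (21−22.59)²/22.59 = 36.8247
df = 4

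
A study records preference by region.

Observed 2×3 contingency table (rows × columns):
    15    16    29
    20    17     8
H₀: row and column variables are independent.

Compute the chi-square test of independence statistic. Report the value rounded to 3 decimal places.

Row totals [60, 45], col totals [35, 33, 37], n=105
χ² = (15−20.00)²/20.00 + (16−18.86)²/18.86 + (29−21.14)²/21.14 + (20−15.00)²/15.00 + (17−14.14)²/14.14 + (8−15.86)²/15.86 = 10.7398
df = 2

test statistic = 10.740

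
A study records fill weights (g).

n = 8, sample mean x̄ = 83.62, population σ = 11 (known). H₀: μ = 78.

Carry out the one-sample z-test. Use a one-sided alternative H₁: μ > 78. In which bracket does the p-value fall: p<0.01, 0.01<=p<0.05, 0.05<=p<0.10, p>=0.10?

p-value bracket: 0.05<=p<0.10

SE = σ/√n = 11/√8 = 3.8891
z = (x̄−μ₀)/SE = (83.62−78)/3.8891 = 1.4451
p-value (one-sided, H₁ greater) = 0.07422
→ bracket: 0.05<=p<0.10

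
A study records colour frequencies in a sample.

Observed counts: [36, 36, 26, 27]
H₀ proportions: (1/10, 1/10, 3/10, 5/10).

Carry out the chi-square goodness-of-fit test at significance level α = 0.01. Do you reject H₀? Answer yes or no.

n = 125; E_i = n·p_i = [12.50, 12.50, 37.50, 62.50]
χ² = (36−12.50)²/12.50 + (36−12.50)²/12.50 + (26−37.50)²/37.50 + (27−62.50)²/62.50 = 112.0507
df = 3
p-value (upper-tail) = 0.00000
At α=0.01: p < α → reject H₀

reject H₀: yes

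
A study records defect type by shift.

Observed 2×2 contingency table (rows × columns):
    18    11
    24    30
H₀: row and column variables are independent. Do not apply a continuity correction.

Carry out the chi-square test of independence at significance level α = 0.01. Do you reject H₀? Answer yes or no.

Row totals [29, 54], col totals [42, 41], n=83
χ² = (18−14.67)²/14.67 + (11−14.33)²/14.33 + (24−27.33)²/27.33 + (30−26.67)²/26.67 = 2.3446
df = 1
p-value (upper-tail) = 0.12572
At α=0.01: p ≥ α → fail to reject H₀

reject H₀: no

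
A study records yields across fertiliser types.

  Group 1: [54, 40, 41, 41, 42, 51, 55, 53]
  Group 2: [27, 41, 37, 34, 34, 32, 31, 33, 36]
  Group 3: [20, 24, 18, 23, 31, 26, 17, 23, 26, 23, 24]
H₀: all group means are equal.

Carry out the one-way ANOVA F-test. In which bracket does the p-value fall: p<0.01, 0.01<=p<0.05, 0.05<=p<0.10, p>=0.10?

p-value bracket: p<0.01

Group means [47.12, 33.89, 23.18], grand mean 33.464
SSB = Σnᵢ(x̄ᵢ−x̄)² = 2657.564; SSW = ΣΣ(x−x̄ᵢ)² = 589.400
MSB = 2657.564/2 = 1328.7820; MSW = 589.400/25 = 23.5760
F = MSB/MSW = 56.3616
df = (2, 25)
p-value (upper-tail) = 0.00000
→ bracket: p<0.01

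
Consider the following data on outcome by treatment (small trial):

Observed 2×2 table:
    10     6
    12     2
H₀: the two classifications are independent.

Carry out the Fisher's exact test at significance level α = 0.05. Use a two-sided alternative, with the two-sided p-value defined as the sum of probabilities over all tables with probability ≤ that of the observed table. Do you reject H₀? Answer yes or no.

reject H₀: no

Margins: r₁=16, r₂=14, c₁=22, c₂=8, n=30
p_obs = C(16,10)·C(14,12)/C(30,22); sum pmf over tables with pmf ≤ p_obs
p-value (two-sided) = 0.22553
At α=0.05: p ≥ α → fail to reject H₀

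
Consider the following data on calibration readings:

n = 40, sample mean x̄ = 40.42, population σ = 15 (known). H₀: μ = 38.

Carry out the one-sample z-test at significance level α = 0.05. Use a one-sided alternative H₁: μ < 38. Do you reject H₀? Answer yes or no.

SE = σ/√n = 15/√40 = 2.3717
z = (x̄−μ₀)/SE = (40.42−38)/2.3717 = 1.0204
p-value (one-sided, H₁ less) = 0.84622
At α=0.05: p ≥ α → fail to reject H₀

reject H₀: no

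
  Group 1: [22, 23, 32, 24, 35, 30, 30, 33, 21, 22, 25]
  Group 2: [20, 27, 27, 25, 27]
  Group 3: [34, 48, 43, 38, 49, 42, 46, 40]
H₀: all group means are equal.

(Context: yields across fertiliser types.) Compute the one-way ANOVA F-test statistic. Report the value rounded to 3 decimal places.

test statistic = 30.420

Group means [27.00, 25.20, 42.50], grand mean 31.792
SSB = Σnᵢ(x̄ᵢ−x̄)² = 1387.158; SSW = ΣΣ(x−x̄ᵢ)² = 478.800
MSB = 1387.158/2 = 693.5792; MSW = 478.800/21 = 22.8000
F = MSB/MSW = 30.4201
df = (2, 21)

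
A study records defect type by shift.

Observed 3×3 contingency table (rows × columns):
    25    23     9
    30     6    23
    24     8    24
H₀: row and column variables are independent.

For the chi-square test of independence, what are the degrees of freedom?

df = (r−1)(c−1) = (3−1)·(3−1) = 4

degrees of freedom = 4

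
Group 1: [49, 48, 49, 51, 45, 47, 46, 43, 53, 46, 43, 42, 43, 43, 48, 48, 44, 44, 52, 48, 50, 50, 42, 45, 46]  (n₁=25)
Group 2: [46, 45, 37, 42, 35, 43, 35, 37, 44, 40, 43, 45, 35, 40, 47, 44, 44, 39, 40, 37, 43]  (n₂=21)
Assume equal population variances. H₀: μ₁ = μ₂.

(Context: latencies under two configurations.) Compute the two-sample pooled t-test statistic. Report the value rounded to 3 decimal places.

test statistic = 5.390

x̄₁=46.600, s₁=3.202, n₁=25
x̄₂=41.000, s₂=3.847, n₂=21
s_p² = [24·3.202² + 20·3.847²]/44 = 12.3182
SE = √(s_p²·(1/25+1/21)) = 1.0389
t = (46.600−41.000)/1.0389 = 5.3903
df = 44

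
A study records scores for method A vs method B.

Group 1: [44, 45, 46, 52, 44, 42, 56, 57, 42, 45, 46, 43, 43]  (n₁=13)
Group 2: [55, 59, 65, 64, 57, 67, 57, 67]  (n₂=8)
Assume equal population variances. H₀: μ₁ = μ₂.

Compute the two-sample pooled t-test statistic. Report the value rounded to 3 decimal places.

x̄₁=46.538, s₁=5.109, n₁=13
x̄₂=61.375, s₂=4.897, n₂=8
s_p² = [12·5.109² + 7·4.897²]/19 = 25.3214
SE = √(s_p²·(1/13+1/8)) = 2.2612
t = (46.538−61.375)/2.2612 = -6.5614
df = 19

test statistic = -6.561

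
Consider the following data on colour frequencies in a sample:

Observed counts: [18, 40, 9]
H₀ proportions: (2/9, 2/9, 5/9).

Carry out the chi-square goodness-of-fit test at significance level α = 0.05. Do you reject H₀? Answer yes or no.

n = 67; E_i = n·p_i = [14.89, 14.89, 37.22]
χ² = (18−14.89)²/14.89 + (40−14.89)²/14.89 + (9−37.22)²/37.22 = 64.4000
df = 2
p-value (upper-tail) = 0.00000
At α=0.05: p < α → reject H₀

reject H₀: yes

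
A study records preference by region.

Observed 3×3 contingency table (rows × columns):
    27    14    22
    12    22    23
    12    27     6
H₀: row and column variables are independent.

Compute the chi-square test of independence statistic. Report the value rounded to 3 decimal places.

Row totals [63, 57, 45], col totals [51, 63, 51], n=165
χ² = (27−19.47)²/19.47 + (14−24.05)²/24.05 + (22−19.47)²/19.47 + (12−17.62)²/17.62 + (22−21.76)²/21.76 + (23−17.62)²/17.62 + (12−13.91)²/13.91 + (27−17.18)²/17.18 + (6−13.91)²/13.91 = 21.2483
df = 4

test statistic = 21.248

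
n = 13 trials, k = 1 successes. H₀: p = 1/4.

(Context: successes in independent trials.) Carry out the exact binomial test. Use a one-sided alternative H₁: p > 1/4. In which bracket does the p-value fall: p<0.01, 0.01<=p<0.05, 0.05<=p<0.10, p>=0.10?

p-value bracket: p>=0.10

Exact binomial: n=13, k=1, p₀=1/4=0.2500
P(X≥1) from Σ C(n,i)·p₀^i·(1−p₀)^(n−i)
p-value (one-sided, H₁ greater) = 0.97624
→ bracket: p>=0.10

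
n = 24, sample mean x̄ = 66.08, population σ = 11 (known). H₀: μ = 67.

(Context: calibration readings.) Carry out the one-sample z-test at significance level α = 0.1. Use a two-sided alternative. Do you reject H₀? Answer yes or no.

SE = σ/√n = 11/√24 = 2.2454
z = (x̄−μ₀)/SE = (66.08−67)/2.2454 = -0.4097
p-value (two-sided) = 0.68200
At α=0.1: p ≥ α → fail to reject H₀

reject H₀: no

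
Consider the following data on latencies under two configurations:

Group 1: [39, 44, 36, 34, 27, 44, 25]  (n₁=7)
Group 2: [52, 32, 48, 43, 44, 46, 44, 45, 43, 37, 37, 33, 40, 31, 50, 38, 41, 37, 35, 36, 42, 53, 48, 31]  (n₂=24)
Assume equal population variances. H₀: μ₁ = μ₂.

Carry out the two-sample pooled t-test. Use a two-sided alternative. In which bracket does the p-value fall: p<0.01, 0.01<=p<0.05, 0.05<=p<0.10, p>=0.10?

p-value bracket: 0.05<=p<0.10

x̄₁=35.571, s₁=7.547, n₁=7
x̄₂=41.083, s₂=6.514, n₂=24
s_p² = [6·7.547² + 23·6.514²]/29 = 45.4327
SE = √(s_p²·(1/7+1/24)) = 2.8954
t = (35.571−41.083)/2.8954 = -1.9037
df = 29
p-value (two-sided) = 0.06692
→ bracket: 0.05<=p<0.10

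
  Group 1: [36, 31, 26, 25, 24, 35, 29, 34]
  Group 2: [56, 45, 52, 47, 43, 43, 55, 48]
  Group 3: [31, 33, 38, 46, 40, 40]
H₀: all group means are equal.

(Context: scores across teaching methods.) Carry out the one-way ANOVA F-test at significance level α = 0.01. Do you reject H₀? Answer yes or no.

Group means [30.00, 48.62, 38.00], grand mean 38.955
SSB = Σnᵢ(x̄ᵢ−x̄)² = 1395.080; SSW = ΣΣ(x−x̄ᵢ)² = 487.875
MSB = 1395.080/2 = 697.5398; MSW = 487.875/19 = 25.6776
F = MSB/MSW = 27.1653
df = (2, 19)
p-value (upper-tail) = 0.00000
At α=0.01: p < α → reject H₀

reject H₀: yes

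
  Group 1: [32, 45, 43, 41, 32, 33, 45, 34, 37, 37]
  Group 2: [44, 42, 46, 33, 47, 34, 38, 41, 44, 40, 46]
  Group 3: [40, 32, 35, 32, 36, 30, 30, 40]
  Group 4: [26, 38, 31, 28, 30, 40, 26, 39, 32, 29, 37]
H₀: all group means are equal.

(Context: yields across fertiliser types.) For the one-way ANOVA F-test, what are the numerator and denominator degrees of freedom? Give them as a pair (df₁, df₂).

degrees of freedom = [3, 36]

k = 4 groups, N = 40 total
df = (k−1, N−k) = (4−1, 40−4) = (3, 36)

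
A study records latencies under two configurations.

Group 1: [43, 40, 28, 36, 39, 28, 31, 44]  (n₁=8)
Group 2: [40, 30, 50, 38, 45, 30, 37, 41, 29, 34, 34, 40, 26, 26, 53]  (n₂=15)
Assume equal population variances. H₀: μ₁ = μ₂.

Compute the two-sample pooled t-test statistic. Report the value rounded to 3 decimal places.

x̄₁=36.125, s₁=6.446, n₁=8
x̄₂=36.867, s₂=8.219, n₂=15
s_p² = [7·6.446² + 14·8.219²]/21 = 58.8861
SE = √(s_p²·(1/8+1/15)) = 3.3595
t = (36.125−36.867)/3.3595 = -0.2208
df = 21

test statistic = -0.221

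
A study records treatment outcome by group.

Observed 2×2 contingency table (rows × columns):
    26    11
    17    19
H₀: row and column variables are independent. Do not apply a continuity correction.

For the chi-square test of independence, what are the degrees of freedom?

degrees of freedom = 1

df = (r−1)(c−1) = (2−1)·(2−1) = 1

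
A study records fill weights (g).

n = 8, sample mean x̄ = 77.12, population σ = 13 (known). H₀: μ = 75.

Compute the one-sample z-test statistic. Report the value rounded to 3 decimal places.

test statistic = 0.461

SE = σ/√n = 13/√8 = 4.5962
z = (x̄−μ₀)/SE = (77.12−75)/4.5962 = 0.4613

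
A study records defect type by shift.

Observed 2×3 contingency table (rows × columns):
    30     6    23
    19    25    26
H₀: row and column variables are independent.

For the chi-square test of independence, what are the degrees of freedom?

df = (r−1)(c−1) = (2−1)·(3−1) = 2

degrees of freedom = 2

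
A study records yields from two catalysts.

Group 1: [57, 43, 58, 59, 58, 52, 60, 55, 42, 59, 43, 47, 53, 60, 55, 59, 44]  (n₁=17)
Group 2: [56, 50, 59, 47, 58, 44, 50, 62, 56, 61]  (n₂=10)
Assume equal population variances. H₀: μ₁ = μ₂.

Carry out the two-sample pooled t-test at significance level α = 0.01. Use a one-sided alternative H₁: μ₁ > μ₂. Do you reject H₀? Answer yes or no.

x̄₁=53.176, s₁=6.701, n₁=17
x̄₂=54.300, s₂=6.165, n₂=10
s_p² = [16·6.701² + 9·6.165²]/25 = 42.4228
SE = √(s_p²·(1/17+1/10)) = 2.5957
t = (53.176−54.300)/2.5957 = -0.4328
df = 25
p-value (one-sided, H₁ greater) = 0.66558
At α=0.01: p ≥ α → fail to reject H₀

reject H₀: no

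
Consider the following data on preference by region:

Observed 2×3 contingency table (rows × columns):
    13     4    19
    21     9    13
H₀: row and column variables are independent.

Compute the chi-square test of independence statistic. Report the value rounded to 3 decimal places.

Row totals [36, 43], col totals [34, 13, 32], n=79
χ² = (13−15.49)²/15.49 + (4−5.92)²/5.92 + (19−14.58)²/14.58 + (21−18.51)²/18.51 + (9−7.08)²/7.08 + (13−17.42)²/17.42 = 4.3443
df = 2

test statistic = 4.344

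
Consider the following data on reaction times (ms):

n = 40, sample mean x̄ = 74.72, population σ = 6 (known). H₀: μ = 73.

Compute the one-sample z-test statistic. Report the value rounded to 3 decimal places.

test statistic = 1.813

SE = σ/√n = 6/√40 = 0.9487
z = (x̄−μ₀)/SE = (74.72−73)/0.9487 = 1.8130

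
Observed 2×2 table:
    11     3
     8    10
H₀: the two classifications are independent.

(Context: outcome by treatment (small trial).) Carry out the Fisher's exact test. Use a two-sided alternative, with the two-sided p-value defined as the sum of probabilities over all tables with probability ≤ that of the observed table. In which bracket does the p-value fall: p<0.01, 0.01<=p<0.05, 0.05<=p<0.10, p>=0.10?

p-value bracket: 0.05<=p<0.10

Margins: r₁=14, r₂=18, c₁=19, c₂=13, n=32
p_obs = C(14,11)·C(18,8)/C(32,19); sum pmf over tables with pmf ≤ p_obs
p-value (two-sided) = 0.07511
→ bracket: 0.05<=p<0.10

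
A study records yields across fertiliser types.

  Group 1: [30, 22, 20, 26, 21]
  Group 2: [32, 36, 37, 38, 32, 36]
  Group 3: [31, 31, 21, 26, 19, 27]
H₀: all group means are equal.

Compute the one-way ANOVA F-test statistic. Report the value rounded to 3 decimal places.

test statistic = 12.975

Group means [23.80, 35.17, 25.83], grand mean 28.529
SSB = Σnᵢ(x̄ᵢ−x̄)² = 419.769; SSW = ΣΣ(x−x̄ᵢ)² = 226.467
MSB = 419.769/2 = 209.8843; MSW = 226.467/14 = 16.1762
F = MSB/MSW = 12.9749
df = (2, 14)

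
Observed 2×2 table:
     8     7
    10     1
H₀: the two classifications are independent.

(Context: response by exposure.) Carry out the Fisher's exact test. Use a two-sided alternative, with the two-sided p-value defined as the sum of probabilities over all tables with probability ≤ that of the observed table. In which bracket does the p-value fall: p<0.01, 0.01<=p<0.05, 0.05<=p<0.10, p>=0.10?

Margins: r₁=15, r₂=11, c₁=18, c₂=8, n=26
p_obs = C(15,8)·C(11,10)/C(26,18); sum pmf over tables with pmf ≤ p_obs
p-value (two-sided) = 0.08375
→ bracket: 0.05<=p<0.10

p-value bracket: 0.05<=p<0.10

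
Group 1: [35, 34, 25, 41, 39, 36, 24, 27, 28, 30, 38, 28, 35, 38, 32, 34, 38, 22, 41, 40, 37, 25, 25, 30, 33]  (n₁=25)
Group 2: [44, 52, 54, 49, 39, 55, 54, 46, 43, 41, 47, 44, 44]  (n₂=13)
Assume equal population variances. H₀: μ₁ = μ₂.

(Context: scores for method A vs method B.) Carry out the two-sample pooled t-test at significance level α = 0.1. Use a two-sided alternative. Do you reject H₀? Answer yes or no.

x̄₁=32.600, s₁=5.838, n₁=25
x̄₂=47.077, s₂=5.283, n₂=13
s_p² = [24·5.838² + 12·5.283²]/36 = 32.0256
SE = √(s_p²·(1/25+1/13)) = 1.9351
t = (32.600−47.077)/1.9351 = -7.4813
df = 36
p-value (two-sided) = 0.00000
At α=0.1: p < α → reject H₀

reject H₀: yes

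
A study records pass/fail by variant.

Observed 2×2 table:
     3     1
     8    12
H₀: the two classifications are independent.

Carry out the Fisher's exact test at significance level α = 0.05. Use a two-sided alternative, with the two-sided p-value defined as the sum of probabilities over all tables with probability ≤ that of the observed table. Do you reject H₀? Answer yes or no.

Margins: r₁=4, r₂=20, c₁=11, c₂=13, n=24
p_obs = C(4,3)·C(20,8)/C(24,11); sum pmf over tables with pmf ≤ p_obs
p-value (two-sided) = 0.30021
At α=0.05: p ≥ α → fail to reject H₀

reject H₀: no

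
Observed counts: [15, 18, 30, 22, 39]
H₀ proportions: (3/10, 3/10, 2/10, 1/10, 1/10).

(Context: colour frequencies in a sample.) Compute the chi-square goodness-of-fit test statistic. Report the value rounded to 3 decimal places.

test statistic = 88.742

n = 124; E_i = n·p_i = [37.20, 37.20, 24.80, 12.40, 12.40]
χ² = (15−37.20)²/37.20 + (18−37.20)²/37.20 + (30−24.80)²/24.80 + (22−12.40)²/12.40 + (39−12.40)²/12.40 = 88.7419
df = 4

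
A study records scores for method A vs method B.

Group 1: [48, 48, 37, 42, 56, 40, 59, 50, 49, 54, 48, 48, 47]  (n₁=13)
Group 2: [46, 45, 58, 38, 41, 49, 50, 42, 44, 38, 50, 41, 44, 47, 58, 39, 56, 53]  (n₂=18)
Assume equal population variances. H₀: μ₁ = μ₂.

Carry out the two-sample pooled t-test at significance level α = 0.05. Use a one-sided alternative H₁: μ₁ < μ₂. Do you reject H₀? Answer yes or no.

reject H₀: no

x̄₁=48.154, s₁=6.108, n₁=13
x̄₂=46.611, s₂=6.527, n₂=18
s_p² = [12·6.108² + 17·6.527²]/29 = 40.4128
SE = √(s_p²·(1/13+1/18)) = 2.3138
t = (48.154−46.611)/2.3138 = 0.6667
df = 29
p-value (one-sided, H₁ less) = 0.74490
At α=0.05: p ≥ α → fail to reject H₀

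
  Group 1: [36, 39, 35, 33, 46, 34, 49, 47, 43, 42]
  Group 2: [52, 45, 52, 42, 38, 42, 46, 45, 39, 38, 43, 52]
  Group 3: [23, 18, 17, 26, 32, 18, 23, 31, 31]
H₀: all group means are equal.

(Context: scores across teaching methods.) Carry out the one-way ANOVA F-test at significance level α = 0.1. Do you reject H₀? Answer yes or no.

reject H₀: yes

Group means [40.40, 44.50, 24.33], grand mean 37.323
SSB = Σnᵢ(x̄ᵢ−x̄)² = 2231.374; SSW = ΣΣ(x−x̄ᵢ)² = 893.400
MSB = 2231.374/2 = 1115.6871; MSW = 893.400/28 = 31.9071
F = MSB/MSW = 34.9667
df = (2, 28)
p-value (upper-tail) = 0.00000
At α=0.1: p < α → reject H₀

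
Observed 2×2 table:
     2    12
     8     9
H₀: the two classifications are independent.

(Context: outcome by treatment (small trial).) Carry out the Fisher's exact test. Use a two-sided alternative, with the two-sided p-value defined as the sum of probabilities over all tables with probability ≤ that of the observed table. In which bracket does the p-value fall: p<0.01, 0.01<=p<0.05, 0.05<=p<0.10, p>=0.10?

p-value bracket: 0.05<=p<0.10

Margins: r₁=14, r₂=17, c₁=10, c₂=21, n=31
p_obs = C(14,2)·C(17,8)/C(31,10); sum pmf over tables with pmf ≤ p_obs
p-value (two-sided) = 0.06799
→ bracket: 0.05<=p<0.10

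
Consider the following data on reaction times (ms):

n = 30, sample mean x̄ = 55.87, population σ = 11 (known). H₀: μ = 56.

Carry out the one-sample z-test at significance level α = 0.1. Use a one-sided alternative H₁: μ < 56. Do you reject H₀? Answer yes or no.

SE = σ/√n = 11/√30 = 2.0083
z = (x̄−μ₀)/SE = (55.87−56)/2.0083 = -0.0647
p-value (one-sided, H₁ less) = 0.47419
At α=0.1: p ≥ α → fail to reject H₀

reject H₀: no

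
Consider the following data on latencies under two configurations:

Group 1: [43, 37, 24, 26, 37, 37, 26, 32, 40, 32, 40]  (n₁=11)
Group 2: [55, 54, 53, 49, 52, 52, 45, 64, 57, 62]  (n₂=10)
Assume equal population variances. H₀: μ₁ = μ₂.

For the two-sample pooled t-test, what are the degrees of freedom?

df = n₁ + n₂ − 2 = 11 + 10 − 2 = 19

degrees of freedom = 19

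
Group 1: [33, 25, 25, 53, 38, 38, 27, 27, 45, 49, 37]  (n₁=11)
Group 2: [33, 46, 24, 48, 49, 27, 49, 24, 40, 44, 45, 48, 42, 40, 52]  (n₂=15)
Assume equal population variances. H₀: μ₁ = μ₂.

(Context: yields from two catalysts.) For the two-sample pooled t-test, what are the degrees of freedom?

degrees of freedom = 24

df = n₁ + n₂ − 2 = 11 + 15 − 2 = 24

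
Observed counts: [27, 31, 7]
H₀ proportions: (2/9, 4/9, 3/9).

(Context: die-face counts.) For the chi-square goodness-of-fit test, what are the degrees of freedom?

degrees of freedom = 2

df = k − 1 = 3 − 1 = 2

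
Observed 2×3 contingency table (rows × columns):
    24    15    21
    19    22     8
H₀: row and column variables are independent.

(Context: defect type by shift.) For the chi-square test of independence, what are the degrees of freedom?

df = (r−1)(c−1) = (2−1)·(3−1) = 2

degrees of freedom = 2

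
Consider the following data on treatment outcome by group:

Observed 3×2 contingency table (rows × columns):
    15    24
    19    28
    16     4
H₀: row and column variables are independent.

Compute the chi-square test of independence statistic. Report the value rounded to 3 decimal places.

Row totals [39, 47, 20], col totals [50, 56], n=106
χ² = (15−18.40)²/18.40 + (24−20.60)²/20.60 + (19−22.17)²/22.17 + (28−24.83)²/24.83 + (16−9.43)²/9.43 + (4−10.57)²/10.57 = 10.6950
df = 2

test statistic = 10.695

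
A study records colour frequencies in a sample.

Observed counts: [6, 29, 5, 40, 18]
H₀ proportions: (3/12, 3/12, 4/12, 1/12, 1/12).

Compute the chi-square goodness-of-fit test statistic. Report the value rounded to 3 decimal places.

n = 98; E_i = n·p_i = [24.50, 24.50, 32.67, 8.17, 8.17]
χ² = (6−24.50)²/24.50 + (29−24.50)²/24.50 + (5−32.67)²/32.67 + (40−8.17)²/8.17 + (18−8.17)²/8.17 = 174.1531
df = 4

test statistic = 174.153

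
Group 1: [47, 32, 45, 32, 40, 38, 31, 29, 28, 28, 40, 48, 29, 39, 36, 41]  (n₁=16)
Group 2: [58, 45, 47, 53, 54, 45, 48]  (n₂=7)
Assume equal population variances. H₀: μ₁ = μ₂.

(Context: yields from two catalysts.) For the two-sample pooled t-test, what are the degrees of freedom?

df = n₁ + n₂ − 2 = 16 + 7 − 2 = 21

degrees of freedom = 21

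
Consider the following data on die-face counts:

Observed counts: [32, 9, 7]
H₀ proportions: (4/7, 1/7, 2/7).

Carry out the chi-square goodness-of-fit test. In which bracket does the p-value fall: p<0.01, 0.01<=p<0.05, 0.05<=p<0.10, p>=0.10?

n = 48; E_i = n·p_i = [27.43, 6.86, 13.71]
χ² = (32−27.43)²/27.43 + (9−6.86)²/6.86 + (7−13.71)²/13.71 = 4.7188
df = 2
p-value (upper-tail) = 0.09448
→ bracket: 0.05<=p<0.10

p-value bracket: 0.05<=p<0.10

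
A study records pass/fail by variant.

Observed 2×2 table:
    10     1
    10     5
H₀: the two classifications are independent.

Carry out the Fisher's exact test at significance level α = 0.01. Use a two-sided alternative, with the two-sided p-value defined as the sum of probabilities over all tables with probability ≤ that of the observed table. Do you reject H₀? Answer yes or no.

reject H₀: no

Margins: r₁=11, r₂=15, c₁=20, c₂=6, n=26
p_obs = C(11,10)·C(15,10)/C(26,20); sum pmf over tables with pmf ≤ p_obs
p-value (two-sided) = 0.19732
At α=0.01: p ≥ α → fail to reject H₀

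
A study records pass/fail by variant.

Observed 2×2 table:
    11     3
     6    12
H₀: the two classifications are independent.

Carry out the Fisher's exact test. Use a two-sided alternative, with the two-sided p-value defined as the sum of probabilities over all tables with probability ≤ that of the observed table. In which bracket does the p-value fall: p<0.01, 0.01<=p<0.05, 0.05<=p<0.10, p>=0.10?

p-value bracket: 0.01<=p<0.05

Margins: r₁=14, r₂=18, c₁=17, c₂=15, n=32
p_obs = C(14,11)·C(18,6)/C(32,17); sum pmf over tables with pmf ≤ p_obs
p-value (two-sided) = 0.01550
→ bracket: 0.01<=p<0.05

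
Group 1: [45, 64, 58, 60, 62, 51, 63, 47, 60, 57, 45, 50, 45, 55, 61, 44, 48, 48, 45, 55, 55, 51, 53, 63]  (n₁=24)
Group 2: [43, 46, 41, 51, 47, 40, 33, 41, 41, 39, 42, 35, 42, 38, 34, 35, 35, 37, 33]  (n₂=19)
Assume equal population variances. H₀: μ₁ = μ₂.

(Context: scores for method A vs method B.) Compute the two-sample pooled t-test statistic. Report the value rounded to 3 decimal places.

x̄₁=53.542, s₁=6.757, n₁=24
x̄₂=39.632, s₂=4.980, n₂=19
s_p² = [23·6.757² + 18·4.980²]/41 = 36.4971
SE = √(s_p²·(1/24+1/19)) = 1.8552
t = (53.542−39.632)/1.8552 = 7.4981
df = 41

test statistic = 7.498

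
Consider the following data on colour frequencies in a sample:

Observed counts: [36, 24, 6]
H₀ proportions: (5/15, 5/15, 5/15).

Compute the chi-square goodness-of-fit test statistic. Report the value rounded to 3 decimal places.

test statistic = 20.727

n = 66; E_i = n·p_i = [22.00, 22.00, 22.00]
χ² = (36−22.00)²/22.00 + (24−22.00)²/22.00 + (6−22.00)²/22.00 = 20.7273
df = 2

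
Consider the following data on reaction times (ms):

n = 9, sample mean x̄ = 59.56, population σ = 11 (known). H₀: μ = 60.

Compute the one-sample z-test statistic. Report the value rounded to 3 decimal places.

test statistic = -0.120

SE = σ/√n = 11/√9 = 3.6667
z = (x̄−μ₀)/SE = (59.56−60)/3.6667 = -0.1200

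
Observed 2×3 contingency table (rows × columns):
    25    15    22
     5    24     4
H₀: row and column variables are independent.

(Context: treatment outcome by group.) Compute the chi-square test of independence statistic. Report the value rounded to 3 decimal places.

test statistic = 20.974

Row totals [62, 33], col totals [30, 39, 26], n=95
χ² = (25−19.58)²/19.58 + (15−25.45)²/25.45 + (22−16.97)²/16.97 + (5−10.42)²/10.42 + (24−13.55)²/13.55 + (4−9.03)²/9.03 = 20.9736
df = 2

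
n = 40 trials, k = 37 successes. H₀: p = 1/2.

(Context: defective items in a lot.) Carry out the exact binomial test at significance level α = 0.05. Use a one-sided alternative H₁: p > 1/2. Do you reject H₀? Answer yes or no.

Exact binomial: n=40, k=37, p₀=1/2=0.5000
P(X≥37) from Σ C(n,i)·p₀^i·(1−p₀)^(n−i)
p-value (one-sided, H₁ greater) = 0.00000
At α=0.05: p < α → reject H₀

reject H₀: yes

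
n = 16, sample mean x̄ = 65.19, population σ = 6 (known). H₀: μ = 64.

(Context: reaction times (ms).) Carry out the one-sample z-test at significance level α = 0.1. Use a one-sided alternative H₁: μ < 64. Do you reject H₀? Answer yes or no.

SE = σ/√n = 6/√16 = 1.5000
z = (x̄−μ₀)/SE = (65.19−64)/1.5000 = 0.7933
p-value (one-sided, H₁ less) = 0.78621
At α=0.1: p ≥ α → fail to reject H₀

reject H₀: no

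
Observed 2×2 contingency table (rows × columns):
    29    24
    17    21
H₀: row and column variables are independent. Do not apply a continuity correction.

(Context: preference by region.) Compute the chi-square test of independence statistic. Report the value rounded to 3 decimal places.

test statistic = 0.882

Row totals [53, 38], col totals [46, 45], n=91
χ² = (29−26.79)²/26.79 + (24−26.21)²/26.21 + (17−19.21)²/19.21 + (21−18.79)²/18.79 = 0.8819
df = 1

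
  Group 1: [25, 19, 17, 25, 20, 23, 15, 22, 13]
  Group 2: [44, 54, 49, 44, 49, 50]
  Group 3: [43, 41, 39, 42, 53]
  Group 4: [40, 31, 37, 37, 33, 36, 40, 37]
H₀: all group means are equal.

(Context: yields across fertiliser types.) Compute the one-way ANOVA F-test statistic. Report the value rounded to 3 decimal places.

test statistic = 68.875

Group means [19.89, 48.33, 43.60, 36.38], grand mean 34.929
SSB = Σnᵢ(x̄ᵢ−x̄)² = 3506.560; SSW = ΣΣ(x−x̄ᵢ)² = 407.297
MSB = 3506.560/3 = 1168.8533; MSW = 407.297/24 = 16.9707
F = MSB/MSW = 68.8747
df = (3, 24)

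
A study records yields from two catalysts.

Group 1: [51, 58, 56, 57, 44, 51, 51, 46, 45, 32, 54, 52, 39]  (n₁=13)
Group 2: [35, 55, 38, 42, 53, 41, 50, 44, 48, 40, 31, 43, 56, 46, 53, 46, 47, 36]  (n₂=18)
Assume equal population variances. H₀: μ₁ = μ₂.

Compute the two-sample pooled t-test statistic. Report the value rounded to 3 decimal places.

x̄₁=48.923, s₁=7.522, n₁=13
x̄₂=44.667, s₂=7.146, n₂=18
s_p² = [12·7.522² + 17·7.146²]/29 = 53.3422
SE = √(s_p²·(1/13+1/18)) = 2.6583
t = (48.923−44.667)/2.6583 = 1.6012
df = 29

test statistic = 1.601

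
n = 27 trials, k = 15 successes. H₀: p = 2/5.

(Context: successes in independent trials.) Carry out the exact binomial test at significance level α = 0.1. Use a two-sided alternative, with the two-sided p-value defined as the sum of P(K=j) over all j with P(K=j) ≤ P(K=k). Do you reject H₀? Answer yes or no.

reject H₀: no

Exact binomial: n=27, k=15, p₀=2/5=0.4000
P(X=j) = C(n,j)·p₀^j·(1−p₀)^(n−j); p = Σ P(X=j) over j with P(X=j) ≤ P(X=15)
p-value (two-sided) = 0.11642
At α=0.1: p ≥ α → fail to reject H₀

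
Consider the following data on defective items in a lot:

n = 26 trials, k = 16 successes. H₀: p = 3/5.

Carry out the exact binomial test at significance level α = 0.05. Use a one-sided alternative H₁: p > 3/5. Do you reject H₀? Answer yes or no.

Exact binomial: n=26, k=16, p₀=3/5=0.6000
P(X≥16) from Σ C(n,i)·p₀^i·(1−p₀)^(n−i)
p-value (one-sided, H₁ greater) = 0.52131
At α=0.05: p ≥ α → fail to reject H₀

reject H₀: no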